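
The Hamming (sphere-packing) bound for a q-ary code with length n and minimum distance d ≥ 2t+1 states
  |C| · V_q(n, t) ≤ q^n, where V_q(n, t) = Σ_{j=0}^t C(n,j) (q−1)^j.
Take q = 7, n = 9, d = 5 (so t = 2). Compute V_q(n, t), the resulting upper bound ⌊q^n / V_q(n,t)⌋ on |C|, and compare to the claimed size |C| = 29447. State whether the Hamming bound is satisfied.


V_q(n, t) = 1351, q^n = 40353607, Hamming bound = 29869, |C| = 29447 ≤ bound (satisfied).

Step 1: Compute V_q(n, t) = Σ_{j=0}^2 C(n, j) (q−1)^j.
  j = 0: C(9,0)·(6)^0 = 1·1 = 1.
  j = 1: C(9,1)·(6)^1 = 9·6 = 54.
  j = 2: C(9,2)·(6)^2 = 36·36 = 1296.
  V_q(n, t) = 1 + 54 + 1296 = 1351.
Step 2: q^n = 7^9 = 40353607.
Step 3: Hamming bound ⌊q^n / V_q(n,t)⌋ = ⌊40353607/1351⌋ = 29869.
Step 4: Compare |C| = 29447 to 29869: satisfied.
The claimed |C| lies below the Hamming bound.


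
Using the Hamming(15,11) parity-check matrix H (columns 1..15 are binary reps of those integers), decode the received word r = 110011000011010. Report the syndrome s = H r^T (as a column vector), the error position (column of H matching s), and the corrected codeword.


s = (1, 0, 0, 1)^T, error position = 9, corrected codeword c = 110011001011010

Compute s = H r^T mod 2 one row at a time:
  s_1 = 0 + 0 + 0 + 1 + 1 + 0 + 1 + 0 = 3 ≡ 1 (mod 2).
  s_2 = 0 + 1 + 1 + 0 + 1 + 0 + 1 + 0 = 4 ≡ 0 (mod 2).
  s_3 = 1 + 0 + 1 + 0 + 0 + 1 + 1 + 0 = 4 ≡ 0 (mod 2).
  s_4 = 1 + 0 + 1 + 0 + 0 + 1 + 0 + 0 = 3 ≡ 1 (mod 2).
s = (1, 0, 0, 1)^T — this equals column 9 of H (binary 1001), so error is at position 9.
Correct: flip bit 9 of r = 110011000011010 to get c = 110011001011010.


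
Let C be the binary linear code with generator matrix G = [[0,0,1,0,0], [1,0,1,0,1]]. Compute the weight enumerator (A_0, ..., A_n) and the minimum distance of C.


Weight distribution: A_0 = 1, A_1 = 1, A_2 = 1, A_3 = 1. Minimum distance d = 1.

Enumerate all 2^2 = 4 messages m ∈ F_2^2.
For each, compute codeword c = mG in F_2^5, then tally its weight.
  m = 00 → c = 00000, weight = 0.
  m = 10 → c = 00100, weight = 1.
  m = 01 → c = 10101, weight = 3.
  m = 11 → c = 10001, weight = 2.
Tally weights:
  weight 0: 1 codewords.
  weight 1: 1 codewords.
  weight 2: 1 codewords.
  weight 3: 1 codewords.
Minimum distance d = smallest w > 0 with A_w > 0 = 1.
Sanity: Σ A_w = 4 = 2^2 = 4 ✓.


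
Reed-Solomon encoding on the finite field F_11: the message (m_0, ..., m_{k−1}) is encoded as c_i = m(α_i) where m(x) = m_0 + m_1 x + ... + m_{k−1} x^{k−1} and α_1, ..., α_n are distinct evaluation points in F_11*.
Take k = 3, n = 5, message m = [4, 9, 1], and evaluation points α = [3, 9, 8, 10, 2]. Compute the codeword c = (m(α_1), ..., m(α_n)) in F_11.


c = [7, 1, 8, 7, 4]

Message polynomial: m(x) = 4 + 9·x + 1·x^2 (mod 11).
For each evaluation point α_i, compute m(α_i) mod 11:
  α_1 = 3: Horner steps 1 → 1 → 7, so m(3) = 7.
  α_2 = 9: Horner steps 1 → 7 → 1, so m(9) = 1.
  α_3 = 8: Horner steps 1 → 6 → 8, so m(8) = 8.
  α_4 = 10: Horner steps 1 → 8 → 7, so m(10) = 7.
  α_5 = 2: Horner steps 1 → 0 → 4, so m(2) = 4.
Codeword c = [7, 1, 8, 7, 4] ∈ F_11^5.


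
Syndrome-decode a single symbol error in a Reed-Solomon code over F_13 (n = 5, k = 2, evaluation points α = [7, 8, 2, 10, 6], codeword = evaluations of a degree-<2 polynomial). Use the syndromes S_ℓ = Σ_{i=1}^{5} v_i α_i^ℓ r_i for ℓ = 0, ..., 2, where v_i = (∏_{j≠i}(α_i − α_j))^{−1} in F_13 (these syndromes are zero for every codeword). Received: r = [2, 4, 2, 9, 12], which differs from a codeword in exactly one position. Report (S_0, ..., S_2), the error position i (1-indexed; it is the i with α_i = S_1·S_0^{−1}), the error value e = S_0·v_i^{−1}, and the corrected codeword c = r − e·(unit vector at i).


S = (10, 5, 9), error at position 1, error magnitude e = 7, c = [8, 4, 2, 9, 12].

Step 1: column multipliers v_i = (∏_{j≠i}(α_i − α_j))^{−1} mod 13.
  i = 1 (α = 7): (7−8)(7−2)(7−10)(7−6) = (−1)·5·(−3)·1 = 15 ≡ 2, so v_1 = 2^{−1} = 7 (mod 13).
  i = 2 (α = 8): (8−7)(8−2)(8−10)(8−6) = 1·6·(−2)·2 = −24 ≡ 2, so v_2 = 2^{−1} = 7 (mod 13).
  i = 3 (α = 2): (2−7)(2−8)(2−10)(2−6) = (−5)·(−6)·(−8)·(−4) = 960 ≡ 11, so v_3 = 11^{−1} = 6 (mod 13).
  i = 4 (α = 10): (10−7)(10−8)(10−2)(10−6) = 3·2·8·4 = 192 ≡ 10, so v_4 = 10^{−1} = 4 (mod 13).
  i = 5 (α = 6): (6−7)(6−8)(6−2)(6−10) = (−1)·(−2)·4·(−4) = −32 ≡ 7, so v_5 = 7^{−1} = 2 (mod 13).
  v = [7, 7, 6, 4, 2].
Step 2: syndromes of r = [2, 4, 2, 9, 12] (all sums mod 13).
  S_0 = Σ v_i r_i = 7·2 + 7·4 + 6·2 + 4·9 + 2·12 = 114 ≡ 10.
  S_1 = Σ v_i α_i r_i = 7·7·2 + 7·8·4 + 6·2·2 + 4·10·9 + 2·6·12 = 850 ≡ 5.
  α_i^2 mod 13 = [10, 12, 4, 9, 10].
  S_2 = Σ v_i α_i^2 r_i = 7·10·2 + 7·12·4 + 6·4·2 + 4·9·9 + 2·10·12 = 1088 ≡ 9.
  S = (10, 5, 9) ≠ 0, so r is not a codeword (an error is present).
Step 3: locate the error. For a single error e at position i, S_ℓ = v_i·e·α_i^ℓ, so α_err = S_1/S_0.
  S_0^{−1} = 10^{−1} = 4 (mod 13), so α_err = 5·4 = 20 ≡ 7 = α_1. Error position i = 1.
  Consistency check: S_2/S_1 = 9·8 = 72 ≡ 7 = α_err ✓ (single-error assumption holds).
Step 4: error magnitude e = S_0/v_1 = S_0·∏_{j≠1}(α_1 − α_j) = 10·2 = 20 ≡ 7 (mod 13).
Step 5: correct position 1: c_1 = r_1 − e = 2 − 7 ≡ 8 (mod 13). Hence c = [8, 4, 2, 9, 12].
  Check: interpolating c through the α_i gives m(x) = 10 + 9·x (degree < 2) with m(α_i) = c_i for every i, so c is indeed a codeword.


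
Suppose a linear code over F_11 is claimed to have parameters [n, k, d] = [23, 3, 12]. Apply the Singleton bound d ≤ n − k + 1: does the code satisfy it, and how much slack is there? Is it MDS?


Singleton RHS = n − k + 1 = 21, slack = 9, bound satisfied, not MDS.

Singleton bound: d ≤ n − k + 1.
Here n = 23, k = 3, so n − k + 1 = 21.
Given d = 12, check d ≤ 21: YES.
Slack = (n − k + 1) − d = 9.
The code is NOT MDS (slack = 9 > 0).
Description: the claimed parameters are [23, 3, 12]_11; such a code would be non-MDS.


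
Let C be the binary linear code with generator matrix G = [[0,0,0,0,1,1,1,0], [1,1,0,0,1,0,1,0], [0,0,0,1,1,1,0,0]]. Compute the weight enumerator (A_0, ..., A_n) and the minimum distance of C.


Weight distribution: A_0 = 1, A_2 = 1, A_3 = 3, A_4 = 2, A_5 = 1. Minimum distance d = 2.

Enumerate all 2^3 = 8 messages m ∈ F_2^3.
For each, compute codeword c = mG in F_2^8, then tally its weight.
  m = 000 → c = 00000000, weight = 0.
  m = 100 → c = 00001110, weight = 3.
  m = 010 → c = 11001010, weight = 4.
  m = 110 → c = 11000100, weight = 3.
  m = 001 → c = 00011100, weight = 3.
  m = 101 → c = 00010010, weight = 2.
  m = 011 → c = 11010110, weight = 5.
  m = 111 → c = 11011000, weight = 4.
Tally weights:
  weight 0: 1 codewords.
  weight 2: 1 codewords.
  weight 3: 3 codewords.
  weight 4: 2 codewords.
  weight 5: 1 codewords.
Minimum distance d = smallest w > 0 with A_w > 0 = 2.
Sanity: Σ A_w = 8 = 2^3 = 8 ✓.


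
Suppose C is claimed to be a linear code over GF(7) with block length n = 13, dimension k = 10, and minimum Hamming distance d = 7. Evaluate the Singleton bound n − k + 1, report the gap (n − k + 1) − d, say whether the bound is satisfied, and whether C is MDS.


Singleton RHS = n − k + 1 = 4, slack = -3, bound violated (no such code; not MDS).

Singleton bound: d ≤ n − k + 1.
Here n = 13, k = 10, so n − k + 1 = 4.
Given d = 7, check d ≤ 4: NO.
Slack = (n − k + 1) − d = -3.
The slack is negative: d = 7 exceeds n − k + 1 = 4 by 3, so the Singleton bound is violated and no linear [13, 10, 7]_7 code can exist. In particular it is not MDS (MDS requires d = n − k + 1 exactly).
Description: the claimed parameters are [13, 10, 7]_7; such a code would be impossible (violates the Singleton bound).


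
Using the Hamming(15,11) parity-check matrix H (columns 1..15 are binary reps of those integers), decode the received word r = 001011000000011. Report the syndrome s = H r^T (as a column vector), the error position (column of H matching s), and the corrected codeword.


s = (0, 0, 0, 1)^T, error position = 1, corrected codeword c = 101011000000011

Compute s = H r^T mod 2 one row at a time:
  s_1 = 0 + 0 + 0 + 0 + 0 + 0 + 1 + 1 = 2 ≡ 0 (mod 2).
  s_2 = 0 + 1 + 1 + 0 + 0 + 0 + 1 + 1 = 4 ≡ 0 (mod 2).
  s_3 = 0 + 1 + 1 + 0 + 0 + 0 + 1 + 1 = 4 ≡ 0 (mod 2).
  s_4 = 0 + 1 + 1 + 0 + 0 + 0 + 0 + 1 = 3 ≡ 1 (mod 2).
s = (0, 0, 0, 1)^T — this equals column 1 of H (binary 0001), so error is at position 1.
Correct: flip bit 1 of r = 001011000000011 to get c = 101011000000011.


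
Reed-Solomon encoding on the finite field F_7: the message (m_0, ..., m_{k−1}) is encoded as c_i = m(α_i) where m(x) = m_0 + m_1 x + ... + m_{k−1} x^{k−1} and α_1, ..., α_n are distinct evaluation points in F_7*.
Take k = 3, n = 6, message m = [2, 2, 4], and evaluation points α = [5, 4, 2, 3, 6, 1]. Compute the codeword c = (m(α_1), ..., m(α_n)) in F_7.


c = [0, 4, 1, 2, 4, 1]

Message polynomial: m(x) = 2 + 2·x + 4·x^2 (mod 7).
For each evaluation point α_i, compute m(α_i) mod 7:
  α_1 = 5: Horner steps 4 → 1 → 0, so m(5) = 0.
  α_2 = 4: Horner steps 4 → 4 → 4, so m(4) = 4.
  α_3 = 2: Horner steps 4 → 3 → 1, so m(2) = 1.
  α_4 = 3: Horner steps 4 → 0 → 2, so m(3) = 2.
  α_5 = 6: Horner steps 4 → 5 → 4, so m(6) = 4.
  α_6 = 1: Horner steps 4 → 6 → 1, so m(1) = 1.
Codeword c = [0, 4, 1, 2, 4, 1] ∈ F_7^6.


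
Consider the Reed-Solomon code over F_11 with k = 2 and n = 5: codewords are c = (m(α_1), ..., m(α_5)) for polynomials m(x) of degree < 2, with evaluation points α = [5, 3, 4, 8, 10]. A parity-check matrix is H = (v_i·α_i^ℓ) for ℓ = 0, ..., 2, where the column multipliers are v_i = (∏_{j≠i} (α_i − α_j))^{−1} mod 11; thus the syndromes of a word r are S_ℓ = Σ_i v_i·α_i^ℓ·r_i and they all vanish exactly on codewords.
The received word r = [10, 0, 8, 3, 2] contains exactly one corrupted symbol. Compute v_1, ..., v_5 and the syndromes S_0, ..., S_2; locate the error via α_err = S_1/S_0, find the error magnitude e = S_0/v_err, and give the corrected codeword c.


S = (4, 5, 9), error at position 3, error magnitude e = 3, c = [10, 0, 5, 3, 2].

Step 1: column multipliers v_i = (∏_{j≠i}(α_i − α_j))^{−1} mod 11.
  i = 1 (α = 5): (5−3)(5−4)(5−8)(5−10) = 2·1·(−3)·(−5) = 30 ≡ 8, so v_1 = 8^{−1} = 7 (mod 11).
  i = 2 (α = 3): (3−5)(3−4)(3−8)(3−10) = (−2)·(−1)·(−5)·(−7) = 70 ≡ 4, so v_2 = 4^{−1} = 3 (mod 11).
  i = 3 (α = 4): (4−5)(4−3)(4−8)(4−10) = (−1)·1·(−4)·(−6) = −24 ≡ 9, so v_3 = 9^{−1} = 5 (mod 11).
  i = 4 (α = 8): (8−5)(8−3)(8−4)(8−10) = 3·5·4·(−2) = −120 ≡ 1, so v_4 = 1^{−1} = 1 (mod 11).
  i = 5 (α = 10): (10−5)(10−3)(10−4)(10−8) = 5·7·6·2 = 420 ≡ 2, so v_5 = 2^{−1} = 6 (mod 11).
  v = [7, 3, 5, 1, 6].
Step 2: syndromes of r = [10, 0, 8, 3, 2] (all sums mod 11).
  S_0 = Σ v_i r_i = 7·10 + 3·0 + 5·8 + 1·3 + 6·2 = 125 ≡ 4.
  S_1 = Σ v_i α_i r_i = 7·5·10 + 3·3·0 + 5·4·8 + 1·8·3 + 6·10·2 = 654 ≡ 5.
  α_i^2 mod 11 = [3, 9, 5, 9, 1].
  S_2 = Σ v_i α_i^2 r_i = 7·3·10 + 3·9·0 + 5·5·8 + 1·9·3 + 6·1·2 = 449 ≡ 9.
  S = (4, 5, 9) ≠ 0, so r is not a codeword (an error is present).
Step 3: locate the error. For a single error e at position i, S_ℓ = v_i·e·α_i^ℓ, so α_err = S_1/S_0.
  S_0^{−1} = 4^{−1} = 3 (mod 11), so α_err = 5·3 = 15 ≡ 4 = α_3. Error position i = 3.
  Consistency check: S_2/S_1 = 9·9 = 81 ≡ 4 = α_err ✓ (single-error assumption holds).
Step 4: error magnitude e = S_0/v_3 = S_0·∏_{j≠3}(α_3 − α_j) = 4·9 = 36 ≡ 3 (mod 11).
Step 5: correct position 3: c_3 = r_3 − e = 8 − 3 ≡ 5 (mod 11). Hence c = [10, 0, 5, 3, 2].
  Check: interpolating c through the α_i gives m(x) = 7 + 5·x (degree < 2) with m(α_i) = c_i for every i, so c is indeed a codeword.


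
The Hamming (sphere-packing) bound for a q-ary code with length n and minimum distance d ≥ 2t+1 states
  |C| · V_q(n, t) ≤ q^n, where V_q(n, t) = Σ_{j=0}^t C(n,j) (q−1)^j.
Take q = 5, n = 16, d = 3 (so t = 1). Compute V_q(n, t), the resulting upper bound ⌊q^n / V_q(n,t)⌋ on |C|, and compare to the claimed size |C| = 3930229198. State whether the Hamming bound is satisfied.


V_q(n, t) = 65, q^n = 152587890625, Hamming bound = 2347506009, |C| = 3930229198 > bound (violated).

Step 1: Compute V_q(n, t) = Σ_{j=0}^1 C(n, j) (q−1)^j.
  j = 0: C(16,0)·(4)^0 = 1·1 = 1.
  j = 1: C(16,1)·(4)^1 = 16·4 = 64.
  V_q(n, t) = 1 + 64 = 65.
Step 2: q^n = 5^16 = 152587890625.
Step 3: Hamming bound ⌊q^n / V_q(n,t)⌋ = ⌊152587890625/65⌋ = 2347506009.
Step 4: Compare |C| = 3930229198 to 2347506009: violated.
The claimed |C| lies above the Hamming bound, so no 5-ary code of length 16 with d ≥ 3 can have 3930229198 codewords.


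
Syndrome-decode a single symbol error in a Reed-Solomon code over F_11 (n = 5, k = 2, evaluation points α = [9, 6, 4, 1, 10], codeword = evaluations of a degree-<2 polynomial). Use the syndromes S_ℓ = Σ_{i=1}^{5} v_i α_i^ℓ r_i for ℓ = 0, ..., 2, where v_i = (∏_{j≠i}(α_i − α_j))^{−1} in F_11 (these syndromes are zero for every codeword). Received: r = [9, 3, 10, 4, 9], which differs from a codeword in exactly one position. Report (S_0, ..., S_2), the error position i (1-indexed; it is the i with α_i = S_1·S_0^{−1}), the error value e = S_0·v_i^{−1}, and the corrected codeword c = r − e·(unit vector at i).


S = (6, 5, 6), error at position 5, error magnitude e = 9, c = [9, 3, 10, 4, 0].

Step 1: column multipliers v_i = (∏_{j≠i}(α_i − α_j))^{−1} mod 11.
  i = 1 (α = 9): (9−6)(9−4)(9−1)(9−10) = 3·5·8·(−1) = −120 ≡ 1, so v_1 = 1^{−1} = 1 (mod 11).
  i = 2 (α = 6): (6−9)(6−4)(6−1)(6−10) = (−3)·2·5·(−4) = 120 ≡ 10, so v_2 = 10^{−1} = 10 (mod 11).
  i = 3 (α = 4): (4−9)(4−6)(4−1)(4−10) = (−5)·(−2)·3·(−6) = −180 ≡ 7, so v_3 = 7^{−1} = 8 (mod 11).
  i = 4 (α = 1): (1−9)(1−6)(1−4)(1−10) = (−8)·(−5)·(−3)·(−9) = 1080 ≡ 2, so v_4 = 2^{−1} = 6 (mod 11).
  i = 5 (α = 10): (10−9)(10−6)(10−4)(10−1) = 1·4·6·9 = 216 ≡ 7, so v_5 = 7^{−1} = 8 (mod 11).
  v = [1, 10, 8, 6, 8].
Step 2: syndromes of r = [9, 3, 10, 4, 9] (all sums mod 11).
  S_0 = Σ v_i r_i = 1·9 + 10·3 + 8·10 + 6·4 + 8·9 = 215 ≡ 6.
  S_1 = Σ v_i α_i r_i = 1·9·9 + 10·6·3 + 8·4·10 + 6·1·4 + 8·10·9 = 1325 ≡ 5.
  α_i^2 mod 11 = [4, 3, 5, 1, 1].
  S_2 = Σ v_i α_i^2 r_i = 1·4·9 + 10·3·3 + 8·5·10 + 6·1·4 + 8·1·9 = 622 ≡ 6.
  S = (6, 5, 6) ≠ 0, so r is not a codeword (an error is present).
Step 3: locate the error. For a single error e at position i, S_ℓ = v_i·e·α_i^ℓ, so α_err = S_1/S_0.
  S_0^{−1} = 6^{−1} = 2 (mod 11), so α_err = 5·2 = 10 ≡ 10 = α_5. Error position i = 5.
  Consistency check: S_2/S_1 = 6·9 = 54 ≡ 10 = α_err ✓ (single-error assumption holds).
Step 4: error magnitude e = S_0/v_5 = S_0·∏_{j≠5}(α_5 − α_j) = 6·7 = 42 ≡ 9 (mod 11).
Step 5: correct position 5: c_5 = r_5 − e = 9 − 9 ≡ 0 (mod 11). Hence c = [9, 3, 10, 4, 0].
  Check: interpolating c through the α_i gives m(x) = 2 + 2·x (degree < 2) with m(α_i) = c_i for every i, so c is indeed a codeword.


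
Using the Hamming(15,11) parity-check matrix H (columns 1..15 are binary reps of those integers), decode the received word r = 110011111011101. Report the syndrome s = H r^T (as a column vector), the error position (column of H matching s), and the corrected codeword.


s = (0, 0, 1, 1)^T, error position = 3, corrected codeword c = 111011111011101

Compute s = H r^T mod 2 one row at a time:
  s_1 = 1 + 1 + 0 + 1 + 1 + 1 + 0 + 1 = 6 ≡ 0 (mod 2).
  s_2 = 0 + 1 + 1 + 1 + 1 + 1 + 0 + 1 = 6 ≡ 0 (mod 2).
  s_3 = 1 + 0 + 1 + 1 + 0 + 1 + 0 + 1 = 5 ≡ 1 (mod 2).
  s_4 = 1 + 0 + 1 + 1 + 1 + 1 + 1 + 1 = 7 ≡ 1 (mod 2).
s = (0, 0, 1, 1)^T — this equals column 3 of H (binary 0011), so error is at position 3.
Correct: flip bit 3 of r = 110011111011101 to get c = 111011111011101.


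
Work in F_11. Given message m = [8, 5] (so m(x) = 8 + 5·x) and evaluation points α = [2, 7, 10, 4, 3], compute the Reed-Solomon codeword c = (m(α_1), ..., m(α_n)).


c = [7, 10, 3, 6, 1]

Message polynomial: m(x) = 8 + 5·x (mod 11).
For each evaluation point α_i, compute m(α_i) mod 11:
  α_1 = 2: Horner steps 5 → 7, so m(2) = 7.
  α_2 = 7: Horner steps 5 → 10, so m(7) = 10.
  α_3 = 10: Horner steps 5 → 3, so m(10) = 3.
  α_4 = 4: Horner steps 5 → 6, so m(4) = 6.
  α_5 = 3: Horner steps 5 → 1, so m(3) = 1.
Codeword c = [7, 10, 3, 6, 1] ∈ F_11^5.


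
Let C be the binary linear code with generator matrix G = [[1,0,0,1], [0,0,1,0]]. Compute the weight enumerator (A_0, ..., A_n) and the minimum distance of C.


Weight distribution: A_0 = 1, A_1 = 1, A_2 = 1, A_3 = 1. Minimum distance d = 1.

Enumerate all 2^2 = 4 messages m ∈ F_2^2.
For each, compute codeword c = mG in F_2^4, then tally its weight.
  m = 00 → c = 0000, weight = 0.
  m = 10 → c = 1001, weight = 2.
  m = 01 → c = 0010, weight = 1.
  m = 11 → c = 1011, weight = 3.
Tally weights:
  weight 0: 1 codewords.
  weight 1: 1 codewords.
  weight 2: 1 codewords.
  weight 3: 1 codewords.
Minimum distance d = smallest w > 0 with A_w > 0 = 1.
Sanity: Σ A_w = 4 = 2^2 = 4 ✓.


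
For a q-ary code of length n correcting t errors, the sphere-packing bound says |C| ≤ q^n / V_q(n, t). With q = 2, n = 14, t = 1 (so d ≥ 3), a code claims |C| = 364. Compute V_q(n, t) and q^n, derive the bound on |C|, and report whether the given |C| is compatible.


V_q(n, t) = 15, q^n = 16384, Hamming bound = 1092, |C| = 364 ≤ bound (satisfied).

Step 1: Compute V_q(n, t) = Σ_{j=0}^1 C(n, j) (q−1)^j.
  j = 0: C(14,0)·(1)^0 = 1·1 = 1.
  j = 1: C(14,1)·(1)^1 = 14·1 = 14.
  V_q(n, t) = 1 + 14 = 15.
Step 2: q^n = 2^14 = 16384.
Step 3: Hamming bound ⌊q^n / V_q(n,t)⌋ = ⌊16384/15⌋ = 1092.
Step 4: Compare |C| = 364 to 1092: satisfied.
The claimed |C| lies below the Hamming bound.


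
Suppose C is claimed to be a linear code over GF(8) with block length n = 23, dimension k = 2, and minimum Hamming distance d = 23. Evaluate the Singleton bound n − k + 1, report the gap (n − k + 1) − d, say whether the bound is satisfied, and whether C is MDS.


Singleton RHS = n − k + 1 = 22, slack = -1, bound violated (no such code; not MDS).

Singleton bound: d ≤ n − k + 1.
Here n = 23, k = 2, so n − k + 1 = 22.
Given d = 23, check d ≤ 22: NO.
Slack = (n − k + 1) − d = -1.
The slack is negative: d = 23 exceeds n − k + 1 = 22 by 1, so the Singleton bound is violated and no linear [23, 2, 23]_8 code can exist. In particular it is not MDS (MDS requires d = n − k + 1 exactly).
Description: the claimed parameters are [23, 2, 23]_8; such a code would be impossible (violates the Singleton bound).


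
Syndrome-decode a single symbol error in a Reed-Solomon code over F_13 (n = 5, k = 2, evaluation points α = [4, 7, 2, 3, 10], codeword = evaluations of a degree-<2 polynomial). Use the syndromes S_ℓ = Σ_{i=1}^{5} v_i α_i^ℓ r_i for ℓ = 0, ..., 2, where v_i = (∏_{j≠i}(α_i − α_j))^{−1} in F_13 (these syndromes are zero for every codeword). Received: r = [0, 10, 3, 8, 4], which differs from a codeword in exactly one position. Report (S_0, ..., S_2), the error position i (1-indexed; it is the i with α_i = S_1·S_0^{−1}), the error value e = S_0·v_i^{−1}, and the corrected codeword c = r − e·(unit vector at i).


S = (4, 2, 1), error at position 2, error magnitude e = 8, c = [0, 2, 3, 8, 4].

Step 1: column multipliers v_i = (∏_{j≠i}(α_i − α_j))^{−1} mod 13.
  i = 1 (α = 4): (4−7)(4−2)(4−3)(4−10) = (−3)·2·1·(−6) = 36 ≡ 10, so v_1 = 10^{−1} = 4 (mod 13).
  i = 2 (α = 7): (7−4)(7−2)(7−3)(7−10) = 3·5·4·(−3) = −180 ≡ 2, so v_2 = 2^{−1} = 7 (mod 13).
  i = 3 (α = 2): (2−4)(2−7)(2−3)(2−10) = (−2)·(−5)·(−1)·(−8) = 80 ≡ 2, so v_3 = 2^{−1} = 7 (mod 13).
  i = 4 (α = 3): (3−4)(3−7)(3−2)(3−10) = (−1)·(−4)·1·(−7) = −28 ≡ 11, so v_4 = 11^{−1} = 6 (mod 13).
  i = 5 (α = 10): (10−4)(10−7)(10−2)(10−3) = 6·3·8·7 = 1008 ≡ 7, so v_5 = 7^{−1} = 2 (mod 13).
  v = [4, 7, 7, 6, 2].
Step 2: syndromes of r = [0, 10, 3, 8, 4] (all sums mod 13).
  S_0 = Σ v_i r_i = 4·0 + 7·10 + 7·3 + 6·8 + 2·4 = 147 ≡ 4.
  S_1 = Σ v_i α_i r_i = 4·4·0 + 7·7·10 + 7·2·3 + 6·3·8 + 2·10·4 = 756 ≡ 2.
  α_i^2 mod 13 = [3, 10, 4, 9, 9].
  S_2 = Σ v_i α_i^2 r_i = 4·3·0 + 7·10·10 + 7·4·3 + 6·9·8 + 2·9·4 = 1288 ≡ 1.
  S = (4, 2, 1) ≠ 0, so r is not a codeword (an error is present).
Step 3: locate the error. For a single error e at position i, S_ℓ = v_i·e·α_i^ℓ, so α_err = S_1/S_0.
  S_0^{−1} = 4^{−1} = 10 (mod 13), so α_err = 2·10 = 20 ≡ 7 = α_2. Error position i = 2.
  Consistency check: S_2/S_1 = 1·7 = 7 ≡ 7 = α_err ✓ (single-error assumption holds).
Step 4: error magnitude e = S_0/v_2 = S_0·∏_{j≠2}(α_2 − α_j) = 4·2 = 8 ≡ 8 (mod 13).
Step 5: correct position 2: c_2 = r_2 − e = 10 − 8 ≡ 2 (mod 13). Hence c = [0, 2, 3, 8, 4].
  Check: interpolating c through the α_i gives m(x) = 6 + 5·x (degree < 2) with m(α_i) = c_i for every i, so c is indeed a codeword.


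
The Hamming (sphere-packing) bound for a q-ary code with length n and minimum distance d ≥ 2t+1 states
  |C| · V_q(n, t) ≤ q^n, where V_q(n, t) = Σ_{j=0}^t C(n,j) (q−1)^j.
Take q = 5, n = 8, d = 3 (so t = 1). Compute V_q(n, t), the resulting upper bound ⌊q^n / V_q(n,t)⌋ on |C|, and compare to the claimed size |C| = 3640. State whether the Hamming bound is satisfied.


V_q(n, t) = 33, q^n = 390625, Hamming bound = 11837, |C| = 3640 ≤ bound (satisfied).

Step 1: Compute V_q(n, t) = Σ_{j=0}^1 C(n, j) (q−1)^j.
  j = 0: C(8,0)·(4)^0 = 1·1 = 1.
  j = 1: C(8,1)·(4)^1 = 8·4 = 32.
  V_q(n, t) = 1 + 32 = 33.
Step 2: q^n = 5^8 = 390625.
Step 3: Hamming bound ⌊q^n / V_q(n,t)⌋ = ⌊390625/33⌋ = 11837.
Step 4: Compare |C| = 3640 to 11837: satisfied.
The claimed |C| lies below the Hamming bound.


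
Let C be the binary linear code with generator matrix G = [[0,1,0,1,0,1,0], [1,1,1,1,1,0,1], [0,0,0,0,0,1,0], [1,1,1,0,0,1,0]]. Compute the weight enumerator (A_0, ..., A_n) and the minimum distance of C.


Weight distribution: A_0 = 1, A_1 = 1, A_2 = 1, A_3 = 5, A_4 = 5, A_5 = 1, A_6 = 1, A_7 = 1. Minimum distance d = 1.

Enumerate all 2^4 = 16 messages m ∈ F_2^4.
For each, compute codeword c = mG in F_2^7, then tally its weight.
  m = 0000 → c = 0000000, weight = 0.
  m = 1000 → c = 0101010, weight = 3.
  m = 0100 → c = 1111101, weight = 6.
  m = 1100 → c = 1010111, weight = 5.
  m = 0010 → c = 0000010, weight = 1.
  m = 1010 → c = 0101000, weight = 2.
  m = 0110 → c = 1111111, weight = 7.
  m = 1110 → c = 1010101, weight = 4.
  m = 0001 → c = 1110010, weight = 4.
  m = 1001 → c = 1011000, weight = 3.
  m = 0101 → c = 0001111, weight = 4.
  m = 1101 → c = 0100101, weight = 3.
  m = 0011 → c = 1110000, weight = 3.
  m = 1011 → c = 1011010, weight = 4.
  m = 0111 → c = 0001101, weight = 3.
  m = 1111 → c = 0100111, weight = 4.
Tally weights:
  weight 0: 1 codewords.
  weight 1: 1 codewords.
  weight 2: 1 codewords.
  weight 3: 5 codewords.
  weight 4: 5 codewords.
  weight 5: 1 codewords.
  weight 6: 1 codewords.
  weight 7: 1 codewords.
Minimum distance d = smallest w > 0 with A_w > 0 = 1.
Sanity: Σ A_w = 16 = 2^4 = 16 ✓.


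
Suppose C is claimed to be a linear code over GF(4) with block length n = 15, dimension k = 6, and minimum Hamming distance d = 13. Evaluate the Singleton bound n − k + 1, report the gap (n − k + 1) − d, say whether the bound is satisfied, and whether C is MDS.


Singleton RHS = n − k + 1 = 10, slack = -3, bound violated (no such code; not MDS).

Singleton bound: d ≤ n − k + 1.
Here n = 15, k = 6, so n − k + 1 = 10.
Given d = 13, check d ≤ 10: NO.
Slack = (n − k + 1) − d = -3.
The slack is negative: d = 13 exceeds n − k + 1 = 10 by 3, so the Singleton bound is violated and no linear [15, 6, 13]_4 code can exist. In particular it is not MDS (MDS requires d = n − k + 1 exactly).
Description: the claimed parameters are [15, 6, 13]_4; such a code would be impossible (violates the Singleton bound).


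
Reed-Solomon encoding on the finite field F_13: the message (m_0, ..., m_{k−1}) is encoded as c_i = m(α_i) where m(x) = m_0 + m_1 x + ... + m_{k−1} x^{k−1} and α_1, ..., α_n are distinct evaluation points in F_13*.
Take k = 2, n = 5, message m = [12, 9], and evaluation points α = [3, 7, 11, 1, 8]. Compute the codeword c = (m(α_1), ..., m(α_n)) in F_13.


c = [0, 10, 7, 8, 6]

Message polynomial: m(x) = 12 + 9·x (mod 13).
For each evaluation point α_i, compute m(α_i) mod 13:
  α_1 = 3: Horner steps 9 → 0, so m(3) = 0.
  α_2 = 7: Horner steps 9 → 10, so m(7) = 10.
  α_3 = 11: Horner steps 9 → 7, so m(11) = 7.
  α_4 = 1: Horner steps 9 → 8, so m(1) = 8.
  α_5 = 8: Horner steps 9 → 6, so m(8) = 6.
Codeword c = [0, 10, 7, 8, 6] ∈ F_13^5.


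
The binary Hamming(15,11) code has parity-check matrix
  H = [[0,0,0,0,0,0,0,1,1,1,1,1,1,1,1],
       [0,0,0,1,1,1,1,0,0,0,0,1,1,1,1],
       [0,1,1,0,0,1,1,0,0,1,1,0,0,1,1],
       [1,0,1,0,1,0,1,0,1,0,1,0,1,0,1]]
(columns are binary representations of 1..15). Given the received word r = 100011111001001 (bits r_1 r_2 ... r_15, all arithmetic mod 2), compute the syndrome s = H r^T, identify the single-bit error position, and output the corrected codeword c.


s = (0, 1, 1, 1)^T, error position = 7, corrected codeword c = 100011011001001

Compute s = H r^T mod 2 one row at a time:
  s_1 = 1 + 1 + 0 + 0 + 1 + 0 + 0 + 1 = 4 ≡ 0 (mod 2).
  s_2 = 0 + 1 + 1 + 1 + 1 + 0 + 0 + 1 = 5 ≡ 1 (mod 2).
  s_3 = 0 + 0 + 1 + 1 + 0 + 0 + 0 + 1 = 3 ≡ 1 (mod 2).
  s_4 = 1 + 0 + 1 + 1 + 1 + 0 + 0 + 1 = 5 ≡ 1 (mod 2).
s = (0, 1, 1, 1)^T — this equals column 7 of H (binary 0111), so error is at position 7.
Correct: flip bit 7 of r = 100011111001001 to get c = 100011011001001.


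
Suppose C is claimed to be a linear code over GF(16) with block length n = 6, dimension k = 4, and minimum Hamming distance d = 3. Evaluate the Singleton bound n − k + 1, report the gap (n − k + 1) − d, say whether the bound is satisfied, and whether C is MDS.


Singleton RHS = n − k + 1 = 3, slack = 0, bound satisfied, MDS.

Singleton bound: d ≤ n − k + 1.
Here n = 6, k = 4, so n − k + 1 = 3.
Given d = 3, check d ≤ 3: YES.
Slack = (n − k + 1) − d = 0.
The code is MDS (slack = 0).
Description: the claimed parameters are [6, 4, 3]_16; such a code would be MDS (meets Singleton bound).


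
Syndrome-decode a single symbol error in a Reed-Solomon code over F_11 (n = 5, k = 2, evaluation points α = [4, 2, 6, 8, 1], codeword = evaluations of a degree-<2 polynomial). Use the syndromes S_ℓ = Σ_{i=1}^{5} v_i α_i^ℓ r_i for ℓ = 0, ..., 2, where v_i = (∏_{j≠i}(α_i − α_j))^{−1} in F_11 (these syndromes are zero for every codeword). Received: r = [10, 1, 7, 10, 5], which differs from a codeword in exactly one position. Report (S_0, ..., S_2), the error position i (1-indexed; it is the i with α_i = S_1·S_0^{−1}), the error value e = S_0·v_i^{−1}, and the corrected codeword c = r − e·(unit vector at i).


S = (7, 6, 2), error at position 1, error magnitude e = 6, c = [4, 1, 7, 10, 5].

Step 1: column multipliers v_i = (∏_{j≠i}(α_i − α_j))^{−1} mod 11.
  i = 1 (α = 4): (4−2)(4−6)(4−8)(4−1) = 2·(−2)·(−4)·3 = 48 ≡ 4, so v_1 = 4^{−1} = 3 (mod 11).
  i = 2 (α = 2): (2−4)(2−6)(2−8)(2−1) = (−2)·(−4)·(−6)·1 = −48 ≡ 7, so v_2 = 7^{−1} = 8 (mod 11).
  i = 3 (α = 6): (6−4)(6−2)(6−8)(6−1) = 2·4·(−2)·5 = −80 ≡ 8, so v_3 = 8^{−1} = 7 (mod 11).
  i = 4 (α = 8): (8−4)(8−2)(8−6)(8−1) = 4·6·2·7 = 336 ≡ 6, so v_4 = 6^{−1} = 2 (mod 11).
  i = 5 (α = 1): (1−4)(1−2)(1−6)(1−8) = (−3)·(−1)·(−5)·(−7) = 105 ≡ 6, so v_5 = 6^{−1} = 2 (mod 11).
  v = [3, 8, 7, 2, 2].
Step 2: syndromes of r = [10, 1, 7, 10, 5] (all sums mod 11).
  S_0 = Σ v_i r_i = 3·10 + 8·1 + 7·7 + 2·10 + 2·5 = 117 ≡ 7.
  S_1 = Σ v_i α_i r_i = 3·4·10 + 8·2·1 + 7·6·7 + 2·8·10 + 2·1·5 = 600 ≡ 6.
  α_i^2 mod 11 = [5, 4, 3, 9, 1].
  S_2 = Σ v_i α_i^2 r_i = 3·5·10 + 8·4·1 + 7·3·7 + 2·9·10 + 2·1·5 = 519 ≡ 2.
  S = (7, 6, 2) ≠ 0, so r is not a codeword (an error is present).
Step 3: locate the error. For a single error e at position i, S_ℓ = v_i·e·α_i^ℓ, so α_err = S_1/S_0.
  S_0^{−1} = 7^{−1} = 8 (mod 11), so α_err = 6·8 = 48 ≡ 4 = α_1. Error position i = 1.
  Consistency check: S_2/S_1 = 2·2 = 4 ≡ 4 = α_err ✓ (single-error assumption holds).
Step 4: error magnitude e = S_0/v_1 = S_0·∏_{j≠1}(α_1 − α_j) = 7·4 = 28 ≡ 6 (mod 11).
Step 5: correct position 1: c_1 = r_1 − e = 10 − 6 ≡ 4 (mod 11). Hence c = [4, 1, 7, 10, 5].
  Check: interpolating c through the α_i gives m(x) = 9 + 7·x (degree < 2) with m(α_i) = c_i for every i, so c is indeed a codeword.


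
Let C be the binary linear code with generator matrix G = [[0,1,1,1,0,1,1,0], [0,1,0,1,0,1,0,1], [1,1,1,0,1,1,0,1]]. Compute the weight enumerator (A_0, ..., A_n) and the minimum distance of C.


Weight distribution: A_0 = 1, A_3 = 1, A_4 = 2, A_5 = 3, A_6 = 1. Minimum distance d = 3.

Enumerate all 2^3 = 8 messages m ∈ F_2^3.
For each, compute codeword c = mG in F_2^8, then tally its weight.
  m = 000 → c = 00000000, weight = 0.
  m = 100 → c = 01110110, weight = 5.
  m = 010 → c = 01010101, weight = 4.
  m = 110 → c = 00100011, weight = 3.
  m = 001 → c = 11101101, weight = 6.
  m = 101 → c = 10011011, weight = 5.
  m = 011 → c = 10111000, weight = 4.
  m = 111 → c = 11001110, weight = 5.
Tally weights:
  weight 0: 1 codewords.
  weight 3: 1 codewords.
  weight 4: 2 codewords.
  weight 5: 3 codewords.
  weight 6: 1 codewords.
Minimum distance d = smallest w > 0 with A_w > 0 = 3.
Sanity: Σ A_w = 8 = 2^3 = 8 ✓.


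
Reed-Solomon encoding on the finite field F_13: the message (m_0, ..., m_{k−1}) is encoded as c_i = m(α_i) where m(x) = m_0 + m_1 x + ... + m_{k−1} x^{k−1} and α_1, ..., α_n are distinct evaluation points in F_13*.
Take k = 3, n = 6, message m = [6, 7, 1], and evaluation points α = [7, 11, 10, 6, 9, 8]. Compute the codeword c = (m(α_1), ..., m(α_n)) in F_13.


c = [0, 9, 7, 6, 7, 9]

Message polynomial: m(x) = 6 + 7·x + 1·x^2 (mod 13).
For each evaluation point α_i, compute m(α_i) mod 13:
  α_1 = 7: Horner steps 1 → 1 → 0, so m(7) = 0.
  α_2 = 11: Horner steps 1 → 5 → 9, so m(11) = 9.
  α_3 = 10: Horner steps 1 → 4 → 7, so m(10) = 7.
  α_4 = 6: Horner steps 1 → 0 → 6, so m(6) = 6.
  α_5 = 9: Horner steps 1 → 3 → 7, so m(9) = 7.
  α_6 = 8: Horner steps 1 → 2 → 9, so m(8) = 9.
Codeword c = [0, 9, 7, 6, 7, 9] ∈ F_13^6.


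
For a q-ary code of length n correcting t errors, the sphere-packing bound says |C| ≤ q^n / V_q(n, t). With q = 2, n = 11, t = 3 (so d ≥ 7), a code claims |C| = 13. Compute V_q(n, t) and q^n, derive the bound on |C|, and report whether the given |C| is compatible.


V_q(n, t) = 232, q^n = 2048, Hamming bound = 8, |C| = 13 > bound (violated).

Step 1: Compute V_q(n, t) = Σ_{j=0}^3 C(n, j) (q−1)^j.
  j = 0: C(11,0)·(1)^0 = 1·1 = 1.
  j = 1: C(11,1)·(1)^1 = 11·1 = 11.
  j = 2: C(11,2)·(1)^2 = 55·1 = 55.
  j = 3: C(11,3)·(1)^3 = 165·1 = 165.
  V_q(n, t) = 1 + 11 + 55 + 165 = 232.
Step 2: q^n = 2^11 = 2048.
Step 3: Hamming bound ⌊q^n / V_q(n,t)⌋ = ⌊2048/232⌋ = 8.
Step 4: Compare |C| = 13 to 8: violated.
The claimed |C| lies above the Hamming bound, so no 2-ary code of length 11 with d ≥ 7 can have 13 codewords.


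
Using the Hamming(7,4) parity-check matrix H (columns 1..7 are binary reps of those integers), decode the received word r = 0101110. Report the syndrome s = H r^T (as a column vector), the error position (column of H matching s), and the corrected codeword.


s = (1, 0, 1)^T, error position = 5, corrected codeword c = 0101010

Compute s = H r^T mod 2 one row at a time:
  s_1 = 1 + 1 + 1 + 0 = 3 ≡ 1 (mod 2).
  s_2 = 1 + 0 + 1 + 0 = 2 ≡ 0 (mod 2).
  s_3 = 0 + 0 + 1 + 0 = 1 ≡ 1 (mod 2).
s = (1, 0, 1)^T — this equals column 5 of H (binary 101), so error is at position 5.
Correct: flip bit 5 of r = 0101110 to get c = 0101010.


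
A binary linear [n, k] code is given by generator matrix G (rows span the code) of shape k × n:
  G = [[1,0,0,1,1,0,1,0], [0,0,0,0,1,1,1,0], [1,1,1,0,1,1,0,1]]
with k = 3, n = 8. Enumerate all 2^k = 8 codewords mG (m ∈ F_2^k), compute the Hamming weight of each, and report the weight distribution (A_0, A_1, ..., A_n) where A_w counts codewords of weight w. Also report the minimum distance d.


Weight distribution: A_0 = 1, A_3 = 2, A_4 = 1, A_5 = 2, A_6 = 2. Minimum distance d = 3.

Enumerate all 2^3 = 8 messages m ∈ F_2^3.
For each, compute codeword c = mG in F_2^8, then tally its weight.
  m = 000 → c = 00000000, weight = 0.
  m = 100 → c = 10011010, weight = 4.
  m = 010 → c = 00001110, weight = 3.
  m = 110 → c = 10010100, weight = 3.
  m = 001 → c = 11101101, weight = 6.
  m = 101 → c = 01110111, weight = 6.
  m = 011 → c = 11100011, weight = 5.
  m = 111 → c = 01111001, weight = 5.
Tally weights:
  weight 0: 1 codewords.
  weight 3: 2 codewords.
  weight 4: 1 codewords.
  weight 5: 2 codewords.
  weight 6: 2 codewords.
Minimum distance d = smallest w > 0 with A_w > 0 = 3.
Sanity: Σ A_w = 8 = 2^3 = 8 ✓.


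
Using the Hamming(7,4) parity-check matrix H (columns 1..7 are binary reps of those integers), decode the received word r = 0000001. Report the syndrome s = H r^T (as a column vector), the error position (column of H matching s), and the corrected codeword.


s = (1, 1, 1)^T, error position = 7, corrected codeword c = 0000000

Compute s = H r^T mod 2 one row at a time:
  s_1 = 0 + 0 + 0 + 1 = 1 ≡ 1 (mod 2).
  s_2 = 0 + 0 + 0 + 1 = 1 ≡ 1 (mod 2).
  s_3 = 0 + 0 + 0 + 1 = 1 ≡ 1 (mod 2).
s = (1, 1, 1)^T — this equals column 7 of H (binary 111), so error is at position 7.
Correct: flip bit 7 of r = 0000001 to get c = 0000000.


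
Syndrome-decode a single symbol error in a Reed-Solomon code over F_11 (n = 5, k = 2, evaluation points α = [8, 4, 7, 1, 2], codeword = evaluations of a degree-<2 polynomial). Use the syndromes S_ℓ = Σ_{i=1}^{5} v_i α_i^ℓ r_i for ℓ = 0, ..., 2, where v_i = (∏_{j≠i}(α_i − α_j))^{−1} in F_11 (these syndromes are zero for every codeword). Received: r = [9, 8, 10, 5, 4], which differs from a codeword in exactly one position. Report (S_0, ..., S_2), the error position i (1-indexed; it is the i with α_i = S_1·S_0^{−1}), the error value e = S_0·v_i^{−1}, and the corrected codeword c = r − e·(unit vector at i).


S = (1, 4, 5), error at position 2, error magnitude e = 6, c = [9, 2, 10, 5, 4].

Step 1: column multipliers v_i = (∏_{j≠i}(α_i − α_j))^{−1} mod 11.
  i = 1 (α = 8): (8−4)(8−7)(8−1)(8−2) = 4·1·7·6 = 168 ≡ 3, so v_1 = 3^{−1} = 4 (mod 11).
  i = 2 (α = 4): (4−8)(4−7)(4−1)(4−2) = (−4)·(−3)·3·2 = 72 ≡ 6, so v_2 = 6^{−1} = 2 (mod 11).
  i = 3 (α = 7): (7−8)(7−4)(7−1)(7−2) = (−1)·3·6·5 = −90 ≡ 9, so v_3 = 9^{−1} = 5 (mod 11).
  i = 4 (α = 1): (1−8)(1−4)(1−7)(1−2) = (−7)·(−3)·(−6)·(−1) = 126 ≡ 5, so v_4 = 5^{−1} = 9 (mod 11).
  i = 5 (α = 2): (2−8)(2−4)(2−7)(2−1) = (−6)·(−2)·(−5)·1 = −60 ≡ 6, so v_5 = 6^{−1} = 2 (mod 11).
  v = [4, 2, 5, 9, 2].
Step 2: syndromes of r = [9, 8, 10, 5, 4] (all sums mod 11).
  S_0 = Σ v_i r_i = 4·9 + 2·8 + 5·10 + 9·5 + 2·4 = 155 ≡ 1.
  S_1 = Σ v_i α_i r_i = 4·8·9 + 2·4·8 + 5·7·10 + 9·1·5 + 2·2·4 = 763 ≡ 4.
  α_i^2 mod 11 = [9, 5, 5, 1, 4].
  S_2 = Σ v_i α_i^2 r_i = 4·9·9 + 2·5·8 + 5·5·10 + 9·1·5 + 2·4·4 = 731 ≡ 5.
  S = (1, 4, 5) ≠ 0, so r is not a codeword (an error is present).
Step 3: locate the error. For a single error e at position i, S_ℓ = v_i·e·α_i^ℓ, so α_err = S_1/S_0.
  S_0^{−1} = 1^{−1} = 1 (mod 11), so α_err = 4·1 = 4 ≡ 4 = α_2. Error position i = 2.
  Consistency check: S_2/S_1 = 5·3 = 15 ≡ 4 = α_err ✓ (single-error assumption holds).
Step 4: error magnitude e = S_0/v_2 = S_0·∏_{j≠2}(α_2 − α_j) = 1·6 = 6 ≡ 6 (mod 11).
Step 5: correct position 2: c_2 = r_2 − e = 8 − 6 ≡ 2 (mod 11). Hence c = [9, 2, 10, 5, 4].
  Check: interpolating c through the α_i gives m(x) = 6 + 10·x (degree < 2) with m(α_i) = c_i for every i, so c is indeed a codeword.


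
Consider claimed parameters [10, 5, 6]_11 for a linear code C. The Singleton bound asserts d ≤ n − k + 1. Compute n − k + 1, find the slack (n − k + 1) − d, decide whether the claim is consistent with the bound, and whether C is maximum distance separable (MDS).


Singleton RHS = n − k + 1 = 6, slack = 0, bound satisfied, MDS.

Singleton bound: d ≤ n − k + 1.
Here n = 10, k = 5, so n − k + 1 = 6.
Given d = 6, check d ≤ 6: YES.
Slack = (n − k + 1) − d = 0.
The code is MDS (slack = 0).
Description: the claimed parameters are [10, 5, 6]_11; such a code would be MDS (meets Singleton bound).


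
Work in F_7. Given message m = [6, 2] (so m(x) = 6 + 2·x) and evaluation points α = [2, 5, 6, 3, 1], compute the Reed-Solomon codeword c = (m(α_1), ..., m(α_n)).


c = [3, 2, 4, 5, 1]

Message polynomial: m(x) = 6 + 2·x (mod 7).
For each evaluation point α_i, compute m(α_i) mod 7:
  α_1 = 2: Horner steps 2 → 3, so m(2) = 3.
  α_2 = 5: Horner steps 2 → 2, so m(5) = 2.
  α_3 = 6: Horner steps 2 → 4, so m(6) = 4.
  α_4 = 3: Horner steps 2 → 5, so m(3) = 5.
  α_5 = 1: Horner steps 2 → 1, so m(1) = 1.
Codeword c = [3, 2, 4, 5, 1] ∈ F_7^5.


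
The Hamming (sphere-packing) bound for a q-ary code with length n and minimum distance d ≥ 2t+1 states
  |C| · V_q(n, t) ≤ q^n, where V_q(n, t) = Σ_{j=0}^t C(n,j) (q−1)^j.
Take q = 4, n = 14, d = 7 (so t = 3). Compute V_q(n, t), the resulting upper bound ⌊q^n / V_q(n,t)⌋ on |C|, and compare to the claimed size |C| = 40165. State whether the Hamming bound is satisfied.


V_q(n, t) = 10690, q^n = 268435456, Hamming bound = 25110, |C| = 40165 > bound (violated).

Step 1: Compute V_q(n, t) = Σ_{j=0}^3 C(n, j) (q−1)^j.
  j = 0: C(14,0)·(3)^0 = 1·1 = 1.
  j = 1: C(14,1)·(3)^1 = 14·3 = 42.
  j = 2: C(14,2)·(3)^2 = 91·9 = 819.
  j = 3: C(14,3)·(3)^3 = 364·27 = 9828.
  V_q(n, t) = 1 + 42 + 819 + 9828 = 10690.
Step 2: q^n = 4^14 = 268435456.
Step 3: Hamming bound ⌊q^n / V_q(n,t)⌋ = ⌊268435456/10690⌋ = 25110.
Step 4: Compare |C| = 40165 to 25110: violated.
The claimed |C| lies above the Hamming bound, so no 4-ary code of length 14 with d ≥ 7 can have 40165 codewords.


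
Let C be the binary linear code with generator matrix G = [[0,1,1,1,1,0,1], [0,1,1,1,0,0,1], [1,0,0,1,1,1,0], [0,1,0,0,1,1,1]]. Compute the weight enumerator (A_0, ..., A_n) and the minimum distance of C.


Weight distribution: A_0 = 1, A_1 = 1, A_2 = 1, A_3 = 4, A_4 = 5, A_5 = 3, A_6 = 1. Minimum distance d = 1.

Enumerate all 2^4 = 16 messages m ∈ F_2^4.
For each, compute codeword c = mG in F_2^7, then tally its weight.
  m = 0000 → c = 0000000, weight = 0.
  m = 1000 → c = 0111101, weight = 5.
  m = 0100 → c = 0111001, weight = 4.
  m = 1100 → c = 0000100, weight = 1.
  m = 0010 → c = 1001110, weight = 4.
  m = 1010 → c = 1110011, weight = 5.
  m = 0110 → c = 1110111, weight = 6.
  m = 1110 → c = 1001010, weight = 3.
  m = 0001 → c = 0100111, weight = 4.
  m = 1001 → c = 0011010, weight = 3.
  m = 0101 → c = 0011110, weight = 4.
  m = 1101 → c = 0100011, weight = 3.
  m = 0011 → c = 1101001, weight = 4.
  m = 1011 → c = 1010100, weight = 3.
  m = 0111 → c = 1010000, weight = 2.
  m = 1111 → c = 1101101, weight = 5.
Tally weights:
  weight 0: 1 codewords.
  weight 1: 1 codewords.
  weight 2: 1 codewords.
  weight 3: 4 codewords.
  weight 4: 5 codewords.
  weight 5: 3 codewords.
  weight 6: 1 codewords.
Minimum distance d = smallest w > 0 with A_w > 0 = 1.
Sanity: Σ A_w = 16 = 2^4 = 16 ✓.
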